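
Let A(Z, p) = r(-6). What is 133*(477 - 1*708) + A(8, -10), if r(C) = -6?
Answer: -30729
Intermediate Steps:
A(Z, p) = -6
133*(477 - 1*708) + A(8, -10) = 133*(477 - 1*708) - 6 = 133*(477 - 708) - 6 = 133*(-231) - 6 = -30723 - 6 = -30729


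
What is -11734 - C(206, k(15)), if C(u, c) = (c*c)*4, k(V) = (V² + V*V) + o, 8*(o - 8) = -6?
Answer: -3392177/4 ≈ -8.4804e+5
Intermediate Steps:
o = 29/4 (o = 8 + (⅛)*(-6) = 8 - ¾ = 29/4 ≈ 7.2500)
k(V) = 29/4 + 2*V² (k(V) = (V² + V*V) + 29/4 = (V² + V²) + 29/4 = 2*V² + 29/4 = 29/4 + 2*V²)
C(u, c) = 4*c² (C(u, c) = c²*4 = 4*c²)
-11734 - C(206, k(15)) = -11734 - 4*(29/4 + 2*15²)² = -11734 - 4*(29/4 + 2*225)² = -11734 - 4*(29/4 + 450)² = -11734 - 4*(1829/4)² = -11734 - 4*3345241/16 = -11734 - 1*3345241/4 = -11734 - 3345241/4 = -3392177/4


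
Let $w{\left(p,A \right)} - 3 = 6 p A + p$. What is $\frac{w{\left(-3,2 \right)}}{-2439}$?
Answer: $\frac{4}{271} \approx 0.01476$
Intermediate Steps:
$w{\left(p,A \right)} = 3 + p + 6 A p$ ($w{\left(p,A \right)} = 3 + \left(6 p A + p\right) = 3 + \left(6 A p + p\right) = 3 + \left(p + 6 A p\right) = 3 + p + 6 A p$)
$\frac{w{\left(-3,2 \right)}}{-2439} = \frac{3 - 3 + 6 \cdot 2 \left(-3\right)}{-2439} = \left(3 - 3 - 36\right) \left(- \frac{1}{2439}\right) = \left(-36\right) \left(- \frac{1}{2439}\right) = \frac{4}{271}$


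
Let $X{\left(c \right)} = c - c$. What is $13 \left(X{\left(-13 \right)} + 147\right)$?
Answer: $1911$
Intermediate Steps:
$X{\left(c \right)} = 0$
$13 \left(X{\left(-13 \right)} + 147\right) = 13 \left(0 + 147\right) = 13 \cdot 147 = 1911$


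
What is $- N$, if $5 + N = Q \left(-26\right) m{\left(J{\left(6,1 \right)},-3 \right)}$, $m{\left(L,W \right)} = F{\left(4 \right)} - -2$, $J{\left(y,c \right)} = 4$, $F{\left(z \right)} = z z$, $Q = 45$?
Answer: $21065$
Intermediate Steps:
$F{\left(z \right)} = z^{2}$
$m{\left(L,W \right)} = 18$ ($m{\left(L,W \right)} = 4^{2} - -2 = 16 + 2 = 18$)
$N = -21065$ ($N = -5 + 45 \left(-26\right) 18 = -5 - 21060 = -21065$)
$- N = \left(-1\right) \left(-21065\right) = 21065$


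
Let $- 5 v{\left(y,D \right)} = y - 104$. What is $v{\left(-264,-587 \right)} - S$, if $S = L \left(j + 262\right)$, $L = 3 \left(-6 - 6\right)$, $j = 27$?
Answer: $\frac{52388}{5} \approx 10478.0$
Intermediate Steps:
$v{\left(y,D \right)} = \frac{104}{5} - \frac{y}{5}$ ($v{\left(y,D \right)} = - \frac{y - 104}{5} = - \frac{-104 + y}{5} = \frac{104}{5} - \frac{y}{5}$)
$L = -36$ ($L = 3 \left(-12\right) = -36$)
$S = -10404$ ($S = - 36 \left(27 + 262\right) = \left(-36\right) 289 = -10404$)
$v{\left(-264,-587 \right)} - S = \left(\frac{104}{5} - - \frac{264}{5}\right) - -10404 = \left(\frac{104}{5} + \frac{264}{5}\right) + 10404 = \frac{368}{5} + 10404 = \frac{52388}{5}$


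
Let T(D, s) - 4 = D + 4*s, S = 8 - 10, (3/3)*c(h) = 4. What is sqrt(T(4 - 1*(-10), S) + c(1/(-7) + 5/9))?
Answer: sqrt(14) ≈ 3.7417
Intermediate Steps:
c(h) = 4
S = -2
T(D, s) = 4 + D + 4*s (T(D, s) = 4 + (D + 4*s) = 4 + D + 4*s)
sqrt(T(4 - 1*(-10), S) + c(1/(-7) + 5/9)) = sqrt((4 + (4 - 1*(-10)) + 4*(-2)) + 4) = sqrt((4 + (4 + 10) - 8) + 4) = sqrt((4 + 14 - 8) + 4) = sqrt(10 + 4) = sqrt(14)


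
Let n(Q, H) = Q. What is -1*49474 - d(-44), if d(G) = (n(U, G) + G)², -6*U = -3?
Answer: -205465/4 ≈ -51366.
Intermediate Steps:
U = ½ (U = -⅙*(-3) = ½ ≈ 0.50000)
d(G) = (½ + G)²
-1*49474 - d(-44) = -1*49474 - (1 + 2*(-44))²/4 = -49474 - (1 - 88)²/4 = -49474 - (-87)²/4 = -49474 - 7569/4 = -205465/4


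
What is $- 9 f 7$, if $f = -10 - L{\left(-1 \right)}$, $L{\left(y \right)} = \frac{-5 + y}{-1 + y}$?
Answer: $819$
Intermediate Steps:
$L{\left(y \right)} = \frac{-5 + y}{-1 + y}$
$f = -13$ ($f = -10 - \frac{-5 - 1}{-1 - 1} = -10 - \frac{1}{-2} \left(-6\right) = -10 - \left(- \frac{1}{2}\right) \left(-6\right) = -10 - 3 = -13$)
$- 9 f 7 = \left(-9\right) \left(-13\right) 7 = 117 \cdot 7 = 819$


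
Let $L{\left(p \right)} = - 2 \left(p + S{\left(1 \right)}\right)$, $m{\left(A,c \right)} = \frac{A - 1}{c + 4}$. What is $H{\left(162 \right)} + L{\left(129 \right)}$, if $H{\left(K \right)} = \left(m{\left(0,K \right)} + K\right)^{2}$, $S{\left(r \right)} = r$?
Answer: $\frac{715961321}{27556} \approx 25982.0$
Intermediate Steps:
$m{\left(A,c \right)} = \frac{-1 + A}{4 + c}$
$H{\left(K \right)} = \left(K - \frac{1}{4 + K}\right)^{2}$ ($H{\left(K \right)} = \left(\frac{-1 + 0}{4 + K} + K\right)^{2} = \left(\frac{1}{4 + K} \left(-1\right) + K\right)^{2} = \left(- \frac{1}{4 + K} + K\right)^{2} = \left(K - \frac{1}{4 + K}\right)^{2}$)
$L{\left(p \right)} = -2 - 2 p$ ($L{\left(p \right)} = - 2 \left(p + 1\right) = - 2 \left(1 + p\right) = - (2 + 2 p) = -2 - 2 p$)
$H{\left(162 \right)} + L{\left(129 \right)} = \frac{\left(-1 + 162 \left(4 + 162\right)\right)^{2}}{\left(4 + 162\right)^{2}} - 260 = \frac{\left(-1 + 162 \cdot 166\right)^{2}}{27556} - 260 = \left(-1 + 26892\right)^{2} \cdot \frac{1}{27556} - 260 = 26891^{2} \cdot \frac{1}{27556} - 260 = 723125881 \cdot \frac{1}{27556} - 260 = \frac{723125881}{27556} - 260 = \frac{715961321}{27556}$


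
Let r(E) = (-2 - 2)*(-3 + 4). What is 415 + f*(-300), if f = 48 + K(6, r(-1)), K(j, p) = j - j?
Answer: -13985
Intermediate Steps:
r(E) = -4 (r(E) = -4*1 = -4)
K(j, p) = 0
f = 48 (f = 48 + 0 = 48)
415 + f*(-300) = 415 + 48*(-300) = 415 - 14400 = -13985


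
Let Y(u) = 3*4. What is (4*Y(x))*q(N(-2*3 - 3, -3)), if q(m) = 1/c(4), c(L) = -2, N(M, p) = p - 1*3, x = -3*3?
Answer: -24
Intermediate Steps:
x = -9
N(M, p) = -3 + p (N(M, p) = p - 3 = -3 + p)
Y(u) = 12
q(m) = -½ (q(m) = 1/(-2) = -½)
(4*Y(x))*q(N(-2*3 - 3, -3)) = (4*12)*(-½) = 48*(-½) = -24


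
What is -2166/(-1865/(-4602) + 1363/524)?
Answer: -2611598184/3624893 ≈ -720.46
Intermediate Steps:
-2166/(-1865/(-4602) + 1363/524) = -2166/(-1865*(-1/4602) + 1363*(1/524)) = -2166/(1865/4602 + 1363/524) = -2166/3624893/1205724 = -2166*1205724/3624893 = -2611598184/3624893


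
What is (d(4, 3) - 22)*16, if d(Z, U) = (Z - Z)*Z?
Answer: -352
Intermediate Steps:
d(Z, U) = 0 (d(Z, U) = 0*Z = 0)
(d(4, 3) - 22)*16 = (0 - 22)*16 = -22*16 = -352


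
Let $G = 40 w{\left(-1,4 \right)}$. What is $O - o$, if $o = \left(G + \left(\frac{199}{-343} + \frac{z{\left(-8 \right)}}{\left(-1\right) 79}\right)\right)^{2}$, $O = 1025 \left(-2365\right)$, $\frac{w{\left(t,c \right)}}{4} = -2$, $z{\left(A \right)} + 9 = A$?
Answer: $- \frac{1855266046007025}{734247409} \approx -2.5268 \cdot 10^{6}$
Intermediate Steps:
$z{\left(A \right)} = -9 + A$
$w{\left(t,c \right)} = -8$ ($w{\left(t,c \right)} = 4 \left(-2\right) = -8$)
$G = -320$ ($G = 40 \left(-8\right) = -320$)
$O = -2424125$
$o = \frac{75358545664900}{734247409}$ ($o = \left(-320 + \left(\frac{199}{-343} + \frac{-9 - 8}{\left(-1\right) 79}\right)\right)^{2} = \left(-320 - \left(\frac{199}{343} + \frac{17}{-79}\right)\right)^{2} = \left(-320 - \frac{9890}{27097}\right)^{2} = \left(- \frac{8680930}{27097}\right)^{2} = \frac{75358545664900}{734247409} \approx 1.0263 \cdot 10^{5}$)
$O - o = -2424125 - \frac{75358545664900}{734247409} = - \frac{1855266046007025}{734247409}$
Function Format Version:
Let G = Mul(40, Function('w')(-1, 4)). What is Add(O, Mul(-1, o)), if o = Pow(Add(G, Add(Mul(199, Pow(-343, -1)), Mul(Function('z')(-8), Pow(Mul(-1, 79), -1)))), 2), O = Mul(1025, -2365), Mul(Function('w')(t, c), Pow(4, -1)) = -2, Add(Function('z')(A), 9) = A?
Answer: Rational(-1855266046007025, 734247409) ≈ -2.5268e+6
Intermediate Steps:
Function('z')(A) = Add(-9, A)
Function('w')(t, c) = -8 (Function('w')(t, c) = Mul(4, -2) = -8)
G = -320 (G = Mul(40, -8) = -320)
O = -2424125
o = Rational(75358545664900, 734247409) (o = Pow(Add(-320, Add(Mul(199, Pow(-343, -1)), Mul(Add(-9, -8), Pow(Mul(-1, 79), -1)))), 2) = Pow(Add(-320, Add(Mul(199, Rational(-1, 343)), Mul(-17, Pow(-79, -1)))), 2) = Pow(Add(-320, Add(Rational(-199, 343), Mul(-17, Rational(-1, 79)))), 2) = Pow(Add(-320, Add(Rational(-199, 343), Rational(17, 79))), 2) = Pow(Add(-320, Rational(-9890, 27097)), 2) = Pow(Rational(-8680930, 27097), 2) = Rational(75358545664900, 734247409) ≈ 1.0263e+5)
Add(O, Mul(-1, o)) = Add(-2424125, Mul(-1, Rational(75358545664900, 734247409))) = Add(-2424125, Rational(-75358545664900, 734247409)) = Rational(-1855266046007025, 734247409)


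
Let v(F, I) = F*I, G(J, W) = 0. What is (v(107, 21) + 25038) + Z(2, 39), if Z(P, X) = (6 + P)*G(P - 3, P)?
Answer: 27285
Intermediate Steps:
Z(P, X) = 0 (Z(P, X) = (6 + P)*0 = 0)
(v(107, 21) + 25038) + Z(2, 39) = (107*21 + 25038) + 0 = (2247 + 25038) + 0 = 27285 + 0 = 27285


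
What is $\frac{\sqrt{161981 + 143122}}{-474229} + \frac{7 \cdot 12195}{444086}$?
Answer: $\frac{85365}{444086} - \frac{\sqrt{305103}}{474229} \approx 0.19106$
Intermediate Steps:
$\frac{\sqrt{161981 + 143122}}{-474229} + \frac{7 \cdot 12195}{444086} = \sqrt{305103} \left(- \frac{1}{474229}\right) + 85365 \cdot \frac{1}{444086} = - \frac{\sqrt{305103}}{474229} + \frac{85365}{444086} = \frac{85365}{444086} - \frac{\sqrt{305103}}{474229}$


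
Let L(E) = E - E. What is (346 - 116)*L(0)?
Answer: 0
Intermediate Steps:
L(E) = 0
(346 - 116)*L(0) = (346 - 116)*0 = 230*0 = 0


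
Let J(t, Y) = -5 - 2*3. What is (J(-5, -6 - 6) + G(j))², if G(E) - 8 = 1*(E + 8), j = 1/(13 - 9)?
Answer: 441/16 ≈ 27.563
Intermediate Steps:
J(t, Y) = -11 (J(t, Y) = -5 - 6 = -11)
j = ¼ (j = 1/4 = ¼ ≈ 0.25000)
G(E) = 16 + E (G(E) = 8 + 1*(E + 8) = 8 + 1*(8 + E) = 8 + (8 + E) = 16 + E)
(J(-5, -6 - 6) + G(j))² = (-11 + (16 + ¼))² = (-11 + 65/4)² = (21/4)² = 441/16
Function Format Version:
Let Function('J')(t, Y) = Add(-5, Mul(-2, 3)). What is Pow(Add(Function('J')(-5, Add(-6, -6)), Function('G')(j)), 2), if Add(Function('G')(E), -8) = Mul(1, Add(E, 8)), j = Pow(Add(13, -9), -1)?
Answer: Rational(441, 16) ≈ 27.563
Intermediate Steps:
Function('J')(t, Y) = -11 (Function('J')(t, Y) = Add(-5, -6) = -11)
j = Rational(1, 4) (j = Pow(4, -1) = Rational(1, 4) ≈ 0.25000)
Function('G')(E) = Add(16, E) (Function('G')(E) = Add(8, Mul(1, Add(E, 8))) = Add(8, Mul(1, Add(8, E))) = Add(8, Add(8, E)) = Add(16, E))
Pow(Add(Function('J')(-5, Add(-6, -6)), Function('G')(j)), 2) = Pow(Add(-11, Add(16, Rational(1, 4))), 2) = Pow(Add(-11, Rational(65, 4)), 2) = Pow(Rational(21, 4), 2) = Rational(441, 16)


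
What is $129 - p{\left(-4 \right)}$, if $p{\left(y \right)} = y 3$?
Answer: $141$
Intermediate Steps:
$p{\left(y \right)} = 3 y$
$129 - p{\left(-4 \right)} = 129 - 3 \left(-4\right) = 129 - -12 = 129 + 12 = 141$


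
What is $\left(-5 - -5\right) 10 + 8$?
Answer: $8$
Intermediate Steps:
$\left(-5 - -5\right) 10 + 8 = \left(-5 + 5\right) 10 + 8 = 0 \cdot 10 + 8 = 0 + 8 = 8$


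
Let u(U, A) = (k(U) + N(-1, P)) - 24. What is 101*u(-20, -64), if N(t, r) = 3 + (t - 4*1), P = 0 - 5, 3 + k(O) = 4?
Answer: -2525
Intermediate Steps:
k(O) = 1 (k(O) = -3 + 4 = 1)
P = -5
N(t, r) = -1 + t (N(t, r) = 3 + (t - 4) = 3 + (-4 + t) = -1 + t)
u(U, A) = -25 (u(U, A) = (1 + (-1 - 1)) - 24 = (1 - 2) - 24 = -1 - 24 = -25)
101*u(-20, -64) = 101*(-25) = -2525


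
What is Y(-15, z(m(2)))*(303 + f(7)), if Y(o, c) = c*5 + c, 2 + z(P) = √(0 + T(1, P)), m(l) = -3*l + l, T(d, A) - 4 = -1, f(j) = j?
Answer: -3720 + 1860*√3 ≈ -498.39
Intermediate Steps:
T(d, A) = 3 (T(d, A) = 4 - 1 = 3)
m(l) = -2*l
z(P) = -2 + √3 (z(P) = -2 + √(0 + 3) = -2 + √3)
Y(o, c) = 6*c (Y(o, c) = 5*c + c = 6*c)
Y(-15, z(m(2)))*(303 + f(7)) = (6*(-2 + √3))*(303 + 7) = (-12 + 6*√3)*310 = -3720 + 1860*√3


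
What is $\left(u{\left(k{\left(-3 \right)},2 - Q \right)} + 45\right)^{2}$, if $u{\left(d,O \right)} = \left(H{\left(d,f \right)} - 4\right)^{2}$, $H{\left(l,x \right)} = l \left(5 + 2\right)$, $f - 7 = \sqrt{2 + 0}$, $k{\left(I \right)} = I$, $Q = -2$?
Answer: $448900$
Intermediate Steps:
$f = 7 + \sqrt{2}$ ($f = 7 + \sqrt{2 + 0} = 7 + \sqrt{2} \approx 8.4142$)
$H{\left(l,x \right)} = 7 l$ ($H{\left(l,x \right)} = l 7 = 7 l$)
$u{\left(d,O \right)} = \left(-4 + 7 d\right)^{2}$ ($u{\left(d,O \right)} = \left(7 d - 4\right)^{2} = \left(-4 + 7 d\right)^{2}$)
$\left(u{\left(k{\left(-3 \right)},2 - Q \right)} + 45\right)^{2} = \left(\left(-4 + 7 \left(-3\right)\right)^{2} + 45\right)^{2} = \left(\left(-4 - 21\right)^{2} + 45\right)^{2} = \left(\left(-25\right)^{2} + 45\right)^{2} = \left(625 + 45\right)^{2} = 670^{2} = 448900$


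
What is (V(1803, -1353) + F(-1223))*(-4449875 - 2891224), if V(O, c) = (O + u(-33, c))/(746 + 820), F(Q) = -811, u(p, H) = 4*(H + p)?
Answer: 35827010153/6 ≈ 5.9712e+9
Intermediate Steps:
u(p, H) = 4*H + 4*p
V(O, c) = -22/261 + O/1566 + 2*c/783 (V(O, c) = (O + (4*c + 4*(-33)))/(746 + 820) = (O + (4*c - 132))/1566 = (O + (-132 + 4*c))*(1/1566) = (-132 + O + 4*c)*(1/1566) = -22/261 + O/1566 + 2*c/783)
(V(1803, -1353) + F(-1223))*(-4449875 - 2891224) = ((-22/261 + (1/1566)*1803 + (2/783)*(-1353)) - 811)*(-4449875 - 2891224) = ((-22/261 + 601/522 - 902/261) - 811)*(-7341099) = (-43/18 - 811)*(-7341099) = -14641/18*(-7341099) = 35827010153/6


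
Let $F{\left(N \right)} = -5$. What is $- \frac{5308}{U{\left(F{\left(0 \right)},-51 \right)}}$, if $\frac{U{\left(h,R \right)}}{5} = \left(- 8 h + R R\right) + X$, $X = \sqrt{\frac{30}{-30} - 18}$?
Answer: $- \frac{184453}{458875} + \frac{1327 i \sqrt{19}}{8718625} \approx -0.40197 + 0.00066344 i$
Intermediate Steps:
$X = i \sqrt{19}$ ($X = \sqrt{30 \left(- \frac{1}{30}\right) - 18} = \sqrt{-1 - 18} = \sqrt{-19} = i \sqrt{19} \approx 4.3589 i$)
$U{\left(h,R \right)} = - 40 h + 5 R^{2} + 5 i \sqrt{19}$ ($U{\left(h,R \right)} = 5 \left(\left(- 8 h + R R\right) + i \sqrt{19}\right) = 5 \left(\left(- 8 h + R^{2}\right) + i \sqrt{19}\right) = 5 \left(\left(R^{2} - 8 h\right) + i \sqrt{19}\right) = 5 \left(R^{2} - 8 h + i \sqrt{19}\right) = - 40 h + 5 R^{2} + 5 i \sqrt{19}$)
$- \frac{5308}{U{\left(F{\left(0 \right)},-51 \right)}} = - \frac{5308}{\left(-40\right) \left(-5\right) + 5 \left(-51\right)^{2} + 5 i \sqrt{19}} = - \frac{5308}{200 + 5 \cdot 2601 + 5 i \sqrt{19}} = - \frac{5308}{200 + 13005 + 5 i \sqrt{19}} = - \frac{5308}{13205 + 5 i \sqrt{19}}$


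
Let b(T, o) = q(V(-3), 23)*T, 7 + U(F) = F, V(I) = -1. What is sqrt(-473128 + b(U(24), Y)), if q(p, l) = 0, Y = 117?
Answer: 2*I*sqrt(118282) ≈ 687.84*I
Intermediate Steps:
U(F) = -7 + F
b(T, o) = 0 (b(T, o) = 0*T = 0)
sqrt(-473128 + b(U(24), Y)) = sqrt(-473128 + 0) = sqrt(-473128) = 2*I*sqrt(118282)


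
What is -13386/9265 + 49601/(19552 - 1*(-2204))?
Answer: 168327449/201569340 ≈ 0.83508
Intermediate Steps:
-13386/9265 + 49601/(19552 - 1*(-2204)) = -13386*1/9265 + 49601/(19552 + 2204) = -13386/9265 + 49601/21756 = 168327449/201569340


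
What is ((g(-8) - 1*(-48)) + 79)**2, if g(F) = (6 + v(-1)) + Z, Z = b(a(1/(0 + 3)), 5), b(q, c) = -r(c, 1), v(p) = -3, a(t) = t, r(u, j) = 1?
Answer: 16641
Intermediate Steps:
b(q, c) = -1 (b(q, c) = -1*1 = -1)
Z = -1
g(F) = 2 (g(F) = (6 - 3) - 1 = 3 - 1 = 2)
((g(-8) - 1*(-48)) + 79)**2 = ((2 - 1*(-48)) + 79)**2 = ((2 + 48) + 79)**2 = (50 + 79)**2 = 129**2 = 16641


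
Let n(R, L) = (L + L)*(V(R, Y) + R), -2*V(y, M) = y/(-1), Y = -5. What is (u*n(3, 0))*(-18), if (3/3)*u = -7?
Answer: 0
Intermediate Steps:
V(y, M) = y/2 (V(y, M) = -y/(2*(-1)) = -y*(-1)/2 = -(-1)*y/2 = y/2)
u = -7
n(R, L) = 3*L*R (n(R, L) = (L + L)*(R/2 + R) = (2*L)*(3*R/2) = 3*L*R)
(u*n(3, 0))*(-18) = -21*0*3*(-18) = -7*0*(-18) = 0*(-18) = 0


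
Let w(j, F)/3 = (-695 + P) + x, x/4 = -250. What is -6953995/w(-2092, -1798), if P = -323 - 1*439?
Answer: 6953995/7371 ≈ 943.43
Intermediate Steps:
P = -762 (P = -323 - 439 = -762)
x = -1000 (x = 4*(-250) = -1000)
w(j, F) = -7371 (w(j, F) = 3*((-695 - 762) - 1000) = 3*(-1457 - 1000) = 3*(-2457) = -7371)
-6953995/w(-2092, -1798) = -6953995/(-7371) = -6953995*(-1/7371) = 6953995/7371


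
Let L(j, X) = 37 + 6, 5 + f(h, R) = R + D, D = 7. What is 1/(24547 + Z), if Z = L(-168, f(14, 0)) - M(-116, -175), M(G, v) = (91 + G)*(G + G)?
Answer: 1/18790 ≈ 5.3220e-5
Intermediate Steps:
M(G, v) = 2*G*(91 + G) (M(G, v) = (91 + G)*(2*G) = 2*G*(91 + G))
f(h, R) = 2 + R (f(h, R) = -5 + (R + 7) = -5 + (7 + R) = 2 + R)
L(j, X) = 43
Z = -5757 (Z = 43 - 2*(-116)*(91 - 116) = 43 - 2*(-116)*(-25) = 43 - 1*5800 = 43 - 5800 = -5757)
1/(24547 + Z) = 1/(24547 - 5757) = 1/18790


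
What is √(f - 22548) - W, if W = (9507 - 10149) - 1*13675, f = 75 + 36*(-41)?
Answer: 14317 + 3*I*√2661 ≈ 14317.0 + 154.75*I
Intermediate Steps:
f = -1401 (f = 75 - 1476 = -1401)
W = -14317 (W = -642 - 13675 = -14317)
√(f - 22548) - W = √(-1401 - 22548) - 1*(-14317) = √(-23949) + 14317 = 3*I*√2661 + 14317 = 14317 + 3*I*√2661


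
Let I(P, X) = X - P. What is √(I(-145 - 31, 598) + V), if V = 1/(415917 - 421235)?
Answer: √21889584658/5318 ≈ 27.821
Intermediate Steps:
V = -1/5318 (V = 1/(-5318) = -1/5318 ≈ -0.00018804)
√(I(-145 - 31, 598) + V) = √((598 - (-145 - 31)) - 1/5318) = √((598 - 1*(-176)) - 1/5318) = √((598 + 176) - 1/5318) = √(774 - 1/5318) = √(4116131/5318) = √21889584658/5318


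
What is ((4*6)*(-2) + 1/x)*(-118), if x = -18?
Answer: 51035/9 ≈ 5670.6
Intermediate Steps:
((4*6)*(-2) + 1/x)*(-118) = ((4*6)*(-2) + 1/(-18))*(-118) = (24*(-2) - 1/18)*(-118) = (-48 - 1/18)*(-118) = -865/18*(-118) = 51035/9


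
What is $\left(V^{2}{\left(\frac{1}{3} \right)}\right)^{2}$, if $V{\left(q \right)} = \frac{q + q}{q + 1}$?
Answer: $\frac{1}{16} \approx 0.0625$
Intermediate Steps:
$V{\left(q \right)} = \frac{2 q}{1 + q}$
$\left(V^{2}{\left(\frac{1}{3} \right)}\right)^{2} = \left(\left(\frac{2}{3 \left(1 + \frac{1}{3}\right)}\right)^{2}\right)^{2} = \left(\left(2 \cdot \frac{1}{3} \frac{1}{1 + \frac{1}{3}}\right)^{2}\right)^{2} = \left(\left(2 \cdot \frac{1}{3} \frac{1}{\frac{4}{3}}\right)^{2}\right)^{2} = \left(\left(2 \cdot \frac{1}{3} \cdot \frac{3}{4}\right)^{2}\right)^{2} = \left(\left(\frac{1}{2}\right)^{2}\right)^{2} = \left(\frac{1}{4}\right)^{2} = \frac{1}{16}$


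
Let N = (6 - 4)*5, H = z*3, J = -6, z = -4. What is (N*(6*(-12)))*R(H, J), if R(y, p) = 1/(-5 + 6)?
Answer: -720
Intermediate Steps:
H = -12 (H = -4*3 = -12)
R(y, p) = 1 (R(y, p) = 1/1 = 1)
N = 10 (N = 2*5 = 10)
(N*(6*(-12)))*R(H, J) = (10*(6*(-12)))*1 = (10*(-72))*1 = -720*1 = -720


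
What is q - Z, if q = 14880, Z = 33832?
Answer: -18952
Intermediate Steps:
q - Z = 14880 - 1*33832 = 14880 - 33832 = -18952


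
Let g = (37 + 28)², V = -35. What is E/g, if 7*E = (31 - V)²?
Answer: 4356/29575 ≈ 0.14729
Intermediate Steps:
g = 4225 (g = 65² = 4225)
E = 4356/7 (E = (31 - 1*(-35))²/7 = (31 + 35)²/7 = (⅐)*66² = (⅐)*4356 = 4356/7 ≈ 622.29)
E/g = (4356/7)/4225 = (4356/7)*(1/4225) = 4356/29575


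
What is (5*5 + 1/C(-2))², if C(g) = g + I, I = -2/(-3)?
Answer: 9409/16 ≈ 588.06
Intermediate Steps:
I = ⅔ (I = -2*(-⅓) = ⅔ ≈ 0.66667)
C(g) = ⅔ + g (C(g) = g + ⅔ = ⅔ + g)
(5*5 + 1/C(-2))² = (5*5 + 1/(⅔ - 2))² = (25 + 1/(-4/3))² = (25 - ¾)² = (97/4)² = 9409/16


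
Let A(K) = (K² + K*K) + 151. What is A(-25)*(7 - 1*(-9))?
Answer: 22416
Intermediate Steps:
A(K) = 151 + 2*K² (A(K) = (K² + K²) + 151 = 2*K² + 151 = 151 + 2*K²)
A(-25)*(7 - 1*(-9)) = (151 + 2*(-25)²)*(7 - 1*(-9)) = (151 + 2*625)*(7 + 9) = (151 + 1250)*16 = 1401*16 = 22416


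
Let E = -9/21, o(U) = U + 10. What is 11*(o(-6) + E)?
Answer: 275/7 ≈ 39.286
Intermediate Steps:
o(U) = 10 + U
E = -3/7 (E = -9*1/21 = -3/7 ≈ -0.42857)
11*(o(-6) + E) = 11*((10 - 6) - 3/7) = 11*(4 - 3/7) = 11*(25/7) = 275/7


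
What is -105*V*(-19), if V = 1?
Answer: 1995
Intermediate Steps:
-105*V*(-19) = -105*1*(-19) = -105*(-19) = 1995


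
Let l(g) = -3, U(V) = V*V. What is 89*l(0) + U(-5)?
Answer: -242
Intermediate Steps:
U(V) = V²
89*l(0) + U(-5) = 89*(-3) + (-5)² = -267 + 25 = -242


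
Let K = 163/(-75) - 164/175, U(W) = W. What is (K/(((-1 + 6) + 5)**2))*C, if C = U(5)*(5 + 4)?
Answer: -4899/3500 ≈ -1.3997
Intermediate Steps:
K = -1633/525 (K = 163*(-1/75) - 164*1/175 = -163/75 - 164/175 = -1633/525 ≈ -3.1105)
C = 45 (C = 5*(5 + 4) = 5*9 = 45)
(K/(((-1 + 6) + 5)**2))*C = -1633/(525*((-1 + 6) + 5)**2)*45 = -1633/(525*(5 + 5)**2)*45 = -1633/(525*(10**2))*45 = -1633/525/100*45 = -1633/525*1/100*45 = -1633/52500*45 = -4899/3500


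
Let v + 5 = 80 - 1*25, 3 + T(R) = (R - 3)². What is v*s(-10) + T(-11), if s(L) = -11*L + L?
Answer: 5193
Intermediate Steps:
T(R) = -3 + (-3 + R)² (T(R) = -3 + (R - 3)² = -3 + (-3 + R)²)
s(L) = -10*L
v = 50 (v = -5 + (80 - 1*25) = -5 + (80 - 25) = -5 + 55 = 50)
v*s(-10) + T(-11) = 50*(-10*(-10)) + (-3 + (-3 - 11)²) = 50*100 + (-3 + (-14)²) = 5000 + (-3 + 196) = 5000 + 193 = 5193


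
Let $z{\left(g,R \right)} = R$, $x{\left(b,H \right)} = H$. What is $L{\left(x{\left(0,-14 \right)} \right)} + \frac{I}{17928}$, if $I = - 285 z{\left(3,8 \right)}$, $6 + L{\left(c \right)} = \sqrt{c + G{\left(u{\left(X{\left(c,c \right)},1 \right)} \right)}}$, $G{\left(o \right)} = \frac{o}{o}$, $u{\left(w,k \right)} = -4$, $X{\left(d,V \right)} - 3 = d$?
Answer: $- \frac{4577}{747} + i \sqrt{13} \approx -6.1272 + 3.6056 i$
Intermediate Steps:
$X{\left(d,V \right)} = 3 + d$
$G{\left(o \right)} = 1$
$L{\left(c \right)} = -6 + \sqrt{1 + c}$ ($L{\left(c \right)} = -6 + \sqrt{c + 1} = -6 + \sqrt{1 + c}$)
$I = -2280$ ($I = \left(-285\right) 8 = -2280$)
$L{\left(x{\left(0,-14 \right)} \right)} + \frac{I}{17928} = \left(-6 + \sqrt{1 - 14}\right) - \frac{2280}{17928} = \left(-6 + \sqrt{-13}\right) - \frac{95}{747} = \left(-6 + i \sqrt{13}\right) - \frac{95}{747} = - \frac{4577}{747} + i \sqrt{13}$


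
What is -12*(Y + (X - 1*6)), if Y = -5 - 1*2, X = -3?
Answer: 192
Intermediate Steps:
Y = -7 (Y = -5 - 2 = -7)
-12*(Y + (X - 1*6)) = -12*(-7 + (-3 - 1*6)) = -12*(-7 + (-3 - 6)) = -12*(-7 - 9) = -12*(-16) = 192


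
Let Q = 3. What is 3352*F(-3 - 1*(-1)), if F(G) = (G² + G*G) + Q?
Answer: 36872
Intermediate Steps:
F(G) = 3 + 2*G² (F(G) = (G² + G*G) + 3 = (G² + G²) + 3 = 2*G² + 3 = 3 + 2*G²)
3352*F(-3 - 1*(-1)) = 3352*(3 + 2*(-3 - 1*(-1))²) = 3352*(3 + 2*(-3 + 1)²) = 3352*(3 + 2*(-2)²) = 3352*(3 + 2*4) = 3352*(3 + 8) = 3352*11 = 36872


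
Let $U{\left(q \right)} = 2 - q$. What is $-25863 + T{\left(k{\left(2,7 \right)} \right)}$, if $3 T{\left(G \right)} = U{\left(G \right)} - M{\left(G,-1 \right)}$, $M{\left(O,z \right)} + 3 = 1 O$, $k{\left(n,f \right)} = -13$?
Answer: $- \frac{77558}{3} \approx -25853.0$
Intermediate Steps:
$M{\left(O,z \right)} = -3 + O$ ($M{\left(O,z \right)} = -3 + 1 O = -3 + O$)
$T{\left(G \right)} = \frac{5}{3} - \frac{2 G}{3}$ ($T{\left(G \right)} = \frac{\left(2 - G\right) - \left(-3 + G\right)}{3} = \frac{5 - 2 G}{3} = \frac{5}{3} - \frac{2 G}{3}$)
$-25863 + T{\left(k{\left(2,7 \right)} \right)} = -25863 + \left(\frac{5}{3} - - \frac{26}{3}\right) = -25863 + \left(\frac{5}{3} + \frac{26}{3}\right) = -25863 + \frac{31}{3} = - \frac{77558}{3}$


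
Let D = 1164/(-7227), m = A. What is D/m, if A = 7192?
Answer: -97/4331382 ≈ -2.2395e-5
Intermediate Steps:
m = 7192
D = -388/2409 (D = 1164*(-1/7227) = -388/2409 ≈ -0.16106)
D/m = -388/2409/7192 = -388/2409*1/7192 = -97/4331382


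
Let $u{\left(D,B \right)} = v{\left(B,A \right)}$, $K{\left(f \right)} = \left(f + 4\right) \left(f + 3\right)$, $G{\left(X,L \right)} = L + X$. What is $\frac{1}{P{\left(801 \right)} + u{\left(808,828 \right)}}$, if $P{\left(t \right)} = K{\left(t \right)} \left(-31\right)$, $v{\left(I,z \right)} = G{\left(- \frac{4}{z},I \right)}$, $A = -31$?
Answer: $- \frac{31}{621952748} \approx -4.9843 \cdot 10^{-8}$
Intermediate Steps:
$K{\left(f \right)} = \left(3 + f\right) \left(4 + f\right)$ ($K{\left(f \right)} = \left(4 + f\right) \left(3 + f\right) = \left(3 + f\right) \left(4 + f\right)$)
$v{\left(I,z \right)} = I - \frac{4}{z}$
$u{\left(D,B \right)} = \frac{4}{31} + B$ ($u{\left(D,B \right)} = B - \frac{4}{-31} = B - - \frac{4}{31} = B + \frac{4}{31} = \frac{4}{31} + B$)
$P{\left(t \right)} = -372 - 217 t - 31 t^{2}$ ($P{\left(t \right)} = \left(12 + t^{2} + 7 t\right) \left(-31\right) = -372 - 217 t - 31 t^{2}$)
$\frac{1}{P{\left(801 \right)} + u{\left(808,828 \right)}} = \frac{1}{\left(-372 - 173817 - 31 \cdot 801^{2}\right) + \left(\frac{4}{31} + 828\right)} = \frac{1}{\left(-372 - 173817 - 19889631\right) + \frac{25672}{31}} = \frac{1}{-20063820 + \frac{25672}{31}} = \frac{1}{- \frac{621952748}{31}} = - \frac{31}{621952748}$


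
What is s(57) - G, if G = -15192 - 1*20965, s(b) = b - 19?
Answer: 36195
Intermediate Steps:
s(b) = -19 + b
G = -36157 (G = -15192 - 20965 = -36157)
s(57) - G = (-19 + 57) - 1*(-36157) = 38 + 36157 = 36195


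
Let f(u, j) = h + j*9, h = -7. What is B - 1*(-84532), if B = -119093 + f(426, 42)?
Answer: -34190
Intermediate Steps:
f(u, j) = -7 + 9*j (f(u, j) = -7 + j*9 = -7 + 9*j)
B = -118722 (B = -119093 + (-7 + 9*42) = -119093 + (-7 + 378) = -119093 + 371 = -118722)
B - 1*(-84532) = -118722 - 1*(-84532) = -118722 + 84532 = -34190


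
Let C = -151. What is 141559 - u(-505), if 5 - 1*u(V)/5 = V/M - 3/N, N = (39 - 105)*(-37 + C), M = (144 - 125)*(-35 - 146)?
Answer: 2013148148141/14223704 ≈ 1.4153e+5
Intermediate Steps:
M = -3439 (M = 19*(-181) = -3439)
N = 12408 (N = (39 - 105)*(-37 - 151) = -66*(-188) = 12408)
u(V) = 103405/4136 + 5*V/3439 (u(V) = 25 - 5*(V/(-3439) - 3/12408) = 25 - 5*(V*(-1/3439) - 3*1/12408) = 25 - 5*(-V/3439 - 1/4136) = 25 - 5*(-1/4136 - V/3439) = 25 + (5/4136 + 5*V/3439) = 103405/4136 + 5*V/3439)
141559 - u(-505) = 141559 - (103405/4136 + (5/3439)*(-505)) = 141559 - (103405/4136 - 2525/3439) = 141559 - 1*345166395/14223704 = 141559 - 345166395/14223704 = 2013148148141/14223704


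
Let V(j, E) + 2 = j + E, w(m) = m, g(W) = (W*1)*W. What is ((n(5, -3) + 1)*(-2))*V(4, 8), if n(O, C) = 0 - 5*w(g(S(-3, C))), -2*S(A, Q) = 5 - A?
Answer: 1580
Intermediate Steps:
S(A, Q) = -5/2 + A/2 (S(A, Q) = -(5 - A)/2 = -5/2 + A/2)
g(W) = W**2 (g(W) = W*W = W**2)
V(j, E) = -2 + E + j (V(j, E) = -2 + (j + E) = -2 + (E + j) = -2 + E + j)
n(O, C) = -80 (n(O, C) = 0 - 5*(-5/2 + (1/2)*(-3))**2 = 0 - 5*(-5/2 - 3/2)**2 = 0 - 5*(-4)**2 = 0 - 5*16 = 0 - 1*80 = 0 - 80 = -80)
((n(5, -3) + 1)*(-2))*V(4, 8) = ((-80 + 1)*(-2))*(-2 + 8 + 4) = -79*(-2)*10 = 158*10 = 1580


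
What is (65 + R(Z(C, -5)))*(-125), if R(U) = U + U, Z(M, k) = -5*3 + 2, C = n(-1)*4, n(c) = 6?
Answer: -4875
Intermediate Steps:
C = 24 (C = 6*4 = 24)
Z(M, k) = -13 (Z(M, k) = -15 + 2 = -13)
R(U) = 2*U
(65 + R(Z(C, -5)))*(-125) = (65 + 2*(-13))*(-125) = (65 - 26)*(-125) = 39*(-125) = -4875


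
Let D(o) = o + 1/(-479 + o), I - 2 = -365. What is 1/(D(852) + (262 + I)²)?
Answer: 373/4122770 ≈ 9.0473e-5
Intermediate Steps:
I = -363 (I = 2 - 365 = -363)
1/(D(852) + (262 + I)²) = 1/((1 + 852² - 479*852)/(-479 + 852) + (262 - 363)²) = 1/((1 + 725904 - 408108)/373 + (-101)²) = 1/((1/373)*317797 + 10201) = 1/(317797/373 + 10201) = 1/(4122770/373) = 373/4122770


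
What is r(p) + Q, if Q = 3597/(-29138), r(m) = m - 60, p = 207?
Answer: 4279689/29138 ≈ 146.88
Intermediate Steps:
r(m) = -60 + m
Q = -3597/29138 (Q = 3597*(-1/29138) = -3597/29138 ≈ -0.12345)
r(p) + Q = (-60 + 207) - 3597/29138 = 147 - 3597/29138 = 4279689/29138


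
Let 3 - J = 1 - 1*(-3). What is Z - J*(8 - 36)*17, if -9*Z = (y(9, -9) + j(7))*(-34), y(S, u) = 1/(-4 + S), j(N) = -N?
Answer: -22576/45 ≈ -501.69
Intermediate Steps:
J = -1 (J = 3 - (1 - 1*(-3)) = 3 - (1 + 3) = 3 - 1*4 = 3 - 4 = -1)
Z = -1156/45 (Z = -(1/(-4 + 9) - 1*7)*(-34)/9 = -(1/5 - 7)*(-34)/9 = -(-34)*(-34)/45 = -1/9*1156/5 = -1156/45 ≈ -25.689)
Z - J*(8 - 36)*17 = -1156/45 - (-1)*(8 - 36)*17 = -1156/45 - (-1)*(-28*17) = -1156/45 - (-1)*(-476) = -1156/45 - 1*476 = -1156/45 - 476 = -22576/45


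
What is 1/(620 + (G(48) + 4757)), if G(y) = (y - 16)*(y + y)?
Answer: 1/8449 ≈ 0.00011836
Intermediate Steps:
G(y) = 2*y*(-16 + y) (G(y) = (-16 + y)*(2*y) = 2*y*(-16 + y))
1/(620 + (G(48) + 4757)) = 1/(620 + (2*48*(-16 + 48) + 4757)) = 1/(620 + (2*48*32 + 4757)) = 1/(620 + (3072 + 4757)) = 1/(620 + 7829) = 1/8449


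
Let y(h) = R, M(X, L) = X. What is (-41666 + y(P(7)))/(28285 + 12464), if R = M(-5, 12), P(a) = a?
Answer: -41671/40749 ≈ -1.0226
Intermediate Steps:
R = -5
y(h) = -5
(-41666 + y(P(7)))/(28285 + 12464) = (-41666 - 5)/(28285 + 12464) = -41671/40749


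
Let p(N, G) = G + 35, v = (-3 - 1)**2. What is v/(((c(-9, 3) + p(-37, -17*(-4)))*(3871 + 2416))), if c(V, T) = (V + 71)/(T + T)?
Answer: 12/534395 ≈ 2.2455e-5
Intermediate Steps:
v = 16 (v = (-4)**2 = 16)
c(V, T) = (71 + V)/(2*T) (c(V, T) = (71 + V)/((2*T)) = (71 + V)*(1/(2*T)) = (71 + V)/(2*T))
p(N, G) = 35 + G
v/(((c(-9, 3) + p(-37, -17*(-4)))*(3871 + 2416))) = 16/((((1/2)*(71 - 9)/3 + (35 - 17*(-4)))*(3871 + 2416))) = 16/((((1/2)*(1/3)*62 + (35 + 68))*6287)) = 16/(((31/3 + 103)*6287)) = 16/(((340/3)*6287)) = 16/(2137580/3) = 16*(3/2137580) = 12/534395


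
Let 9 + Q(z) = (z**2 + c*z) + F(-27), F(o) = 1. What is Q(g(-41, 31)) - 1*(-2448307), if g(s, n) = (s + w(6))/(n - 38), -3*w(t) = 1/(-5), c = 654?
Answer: 27035036851/11025 ≈ 2.4522e+6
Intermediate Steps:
w(t) = 1/15 (w(t) = -1/3/(-5) = -1/3*(-1/5) = 1/15)
g(s, n) = (1/15 + s)/(-38 + n) (g(s, n) = (s + 1/15)/(n - 38) = (1/15 + s)/(-38 + n))
Q(z) = -8 + z**2 + 654*z (Q(z) = -9 + ((z**2 + 654*z) + 1) = -9 + (1 + z**2 + 654*z) = -8 + z**2 + 654*z)
Q(g(-41, 31)) - 1*(-2448307) = (-8 + ((1/15 - 41)/(-38 + 31))**2 + 654*((1/15 - 41)/(-38 + 31))) - 1*(-2448307) = (-8 + (-614/15/(-7))**2 + 654*(-614/15/(-7))) + 2448307 = (-8 + (-1/7*(-614/15))**2 + 654*(-1/7*(-614/15))) + 2448307 = (-8 + (614/105)**2 + 654*(614/105)) + 2448307 = (-8 + 376996/11025 + 133852/35) + 2448307 = 42452176/11025 + 2448307 = 27035036851/11025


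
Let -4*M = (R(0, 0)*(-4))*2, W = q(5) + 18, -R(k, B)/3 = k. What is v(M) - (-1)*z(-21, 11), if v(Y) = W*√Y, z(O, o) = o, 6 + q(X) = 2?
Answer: 11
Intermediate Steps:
R(k, B) = -3*k
q(X) = -4 (q(X) = -6 + 2 = -4)
W = 14 (W = -4 + 18 = 14)
M = 0 (M = --3*0*(-4)*2/4 = -0*(-4)*2/4 = -0*2 = -¼*0 = 0)
v(Y) = 14*√Y
v(M) - (-1)*z(-21, 11) = 14*√0 - (-1)*11 = 14*0 - 1*(-11) = 0 + 11 = 11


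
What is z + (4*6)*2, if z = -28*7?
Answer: -148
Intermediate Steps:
z = -196
z + (4*6)*2 = -196 + (4*6)*2 = -196 + 24*2 = -196 + 48 = -148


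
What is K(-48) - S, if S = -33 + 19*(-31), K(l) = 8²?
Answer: 686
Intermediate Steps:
K(l) = 64
S = -622 (S = -33 - 589 = -622)
K(-48) - S = 64 - 1*(-622) = 64 + 622 = 686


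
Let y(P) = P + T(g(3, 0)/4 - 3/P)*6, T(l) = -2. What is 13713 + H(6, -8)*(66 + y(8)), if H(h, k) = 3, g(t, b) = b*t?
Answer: 13899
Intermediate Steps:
y(P) = -12 + P (y(P) = P - 2*6 = P - 12 = -12 + P)
13713 + H(6, -8)*(66 + y(8)) = 13713 + 3*(66 + (-12 + 8)) = 13713 + 3*(66 - 4) = 13713 + 3*62 = 13713 + 186 = 13899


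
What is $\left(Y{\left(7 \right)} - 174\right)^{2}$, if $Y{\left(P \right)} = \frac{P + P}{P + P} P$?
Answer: $27889$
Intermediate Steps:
$Y{\left(P \right)} = P$ ($Y{\left(P \right)} = \frac{2 P}{2 P} P = 2 P \frac{1}{2 P} P = 1 P = P$)
$\left(Y{\left(7 \right)} - 174\right)^{2} = \left(7 - 174\right)^{2} = \left(-167\right)^{2} = 27889$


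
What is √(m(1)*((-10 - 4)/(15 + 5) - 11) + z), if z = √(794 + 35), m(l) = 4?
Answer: √(-1170 + 25*√829)/5 ≈ 4.2435*I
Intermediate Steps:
z = √829 ≈ 28.792
√(m(1)*((-10 - 4)/(15 + 5) - 11) + z) = √(4*((-10 - 4)/(15 + 5) - 11) + √829) = √(4*(-14/20 - 11) + √829) = √(4*(-14*1/20 - 11) + √829) = √(4*(-7/10 - 11) + √829) = √(4*(-117/10) + √829) = √(-234/5 + √829)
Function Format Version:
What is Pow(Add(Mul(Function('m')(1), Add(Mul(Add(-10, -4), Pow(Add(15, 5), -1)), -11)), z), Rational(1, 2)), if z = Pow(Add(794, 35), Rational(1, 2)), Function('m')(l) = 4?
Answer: Mul(Rational(1, 5), Pow(Add(-1170, Mul(25, Pow(829, Rational(1, 2)))), Rational(1, 2))) ≈ Mul(4.2435, I)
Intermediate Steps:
z = Pow(829, Rational(1, 2)) ≈ 28.792
Pow(Add(Mul(Function('m')(1), Add(Mul(Add(-10, -4), Pow(Add(15, 5), -1)), -11)), z), Rational(1, 2)) = Pow(Add(Mul(4, Add(Mul(Add(-10, -4), Pow(Add(15, 5), -1)), -11)), Pow(829, Rational(1, 2))), Rational(1, 2)) = Pow(Add(Mul(4, Add(Mul(-14, Pow(20, -1)), -11)), Pow(829, Rational(1, 2))), Rational(1, 2)) = Pow(Add(Mul(4, Add(Mul(-14, Rational(1, 20)), -11)), Pow(829, Rational(1, 2))), Rational(1, 2)) = Pow(Add(Mul(4, Add(Rational(-7, 10), -11)), Pow(829, Rational(1, 2))), Rational(1, 2)) = Pow(Add(Mul(4, Rational(-117, 10)), Pow(829, Rational(1, 2))), Rational(1, 2)) = Pow(Add(Rational(-234, 5), Pow(829, Rational(1, 2))), Rational(1, 2))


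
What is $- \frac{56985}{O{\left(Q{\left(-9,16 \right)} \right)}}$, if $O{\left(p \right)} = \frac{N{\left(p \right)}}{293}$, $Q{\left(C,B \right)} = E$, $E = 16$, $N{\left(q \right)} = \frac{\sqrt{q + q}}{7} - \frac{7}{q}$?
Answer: $- \frac{91630968240}{5791} - \frac{119681264640 \sqrt{2}}{5791} \approx -4.505 \cdot 10^{7}$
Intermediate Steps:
$N{\left(q \right)} = - \frac{7}{q} + \frac{\sqrt{2} \sqrt{q}}{7}$ ($N{\left(q \right)} = \sqrt{2 q} \frac{1}{7} - \frac{7}{q} = \sqrt{2} \sqrt{q} \frac{1}{7} - \frac{7}{q} = \frac{\sqrt{2} \sqrt{q}}{7} - \frac{7}{q} = - \frac{7}{q} + \frac{\sqrt{2} \sqrt{q}}{7}$)
$Q{\left(C,B \right)} = 16$
$O{\left(p \right)} = \frac{-49 + \sqrt{2} p^{\frac{3}{2}}}{2051 p}$ ($O{\left(p \right)} = \frac{\frac{1}{7} \frac{1}{p} \left(-49 + \sqrt{2} p^{\frac{3}{2}}\right)}{293} = \frac{-49 + \sqrt{2} p^{\frac{3}{2}}}{7 p} \frac{1}{293} = \frac{-49 + \sqrt{2} p^{\frac{3}{2}}}{2051 p}$)
$- \frac{56985}{O{\left(Q{\left(-9,16 \right)} \right)}} = - \frac{56985}{\frac{1}{2051} \cdot \frac{1}{16} \left(-49 + \sqrt{2} \cdot 16^{\frac{3}{2}}\right)} = - \frac{56985}{\frac{1}{2051} \cdot \frac{1}{16} \left(-49 + \sqrt{2} \cdot 64\right)} = - \frac{56985}{\frac{1}{2051} \cdot \frac{1}{16} \left(-49 + 64 \sqrt{2}\right)} = - \frac{56985}{- \frac{7}{4688} + \frac{4 \sqrt{2}}{2051}}$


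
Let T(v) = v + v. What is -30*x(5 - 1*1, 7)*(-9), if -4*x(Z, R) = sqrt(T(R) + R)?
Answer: -135*sqrt(21)/2 ≈ -309.32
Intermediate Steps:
T(v) = 2*v
x(Z, R) = -sqrt(3)*sqrt(R)/4 (x(Z, R) = -sqrt(2*R + R)/4 = -sqrt(3)*sqrt(R)/4)
-30*x(5 - 1*1, 7)*(-9) = -(-15)*sqrt(3)*sqrt(7)/2*(-9) = -(-15)*sqrt(21)/2*(-9) = (15*sqrt(21)/2)*(-9) = -135*sqrt(21)/2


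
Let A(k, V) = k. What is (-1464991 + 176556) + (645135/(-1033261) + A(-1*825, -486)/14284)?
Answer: -19016151235814605/14759100124 ≈ -1.2884e+6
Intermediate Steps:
(-1464991 + 176556) + (645135/(-1033261) + A(-1*825, -486)/14284) = (-1464991 + 176556) + (645135/(-1033261) - 1*825/14284) = -1288435 + (645135*(-1/1033261) - 825*1/14284) = -1288435 + (-645135/1033261 - 825/14284) = -1288435 - 10067548665/14759100124 = -19016151235814605/14759100124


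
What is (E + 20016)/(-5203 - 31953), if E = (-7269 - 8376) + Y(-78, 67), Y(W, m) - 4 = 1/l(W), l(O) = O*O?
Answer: -26617501/226057104 ≈ -0.11775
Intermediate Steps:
l(O) = O²
Y(W, m) = 4 + W⁻² (Y(W, m) = 4 + 1/(W²) = 4 + W⁻²)
E = -95159843/6084 (E = (-7269 - 8376) + (4 + (-78)⁻²) = -15645 + (4 + 1/6084) = -15645 + 24337/6084 = -95159843/6084 ≈ -15641.)
(E + 20016)/(-5203 - 31953) = (-95159843/6084 + 20016)/(-5203 - 31953) = (26617501/6084)/(-37156) = (26617501/6084)*(-1/37156) = -26617501/226057104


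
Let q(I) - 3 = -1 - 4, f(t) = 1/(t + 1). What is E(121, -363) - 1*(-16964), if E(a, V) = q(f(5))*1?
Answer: 16962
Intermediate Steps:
f(t) = 1/(1 + t)
q(I) = -2 (q(I) = 3 + (-1 - 4) = 3 - 5 = -2)
E(a, V) = -2 (E(a, V) = -2*1 = -2)
E(121, -363) - 1*(-16964) = -2 - 1*(-16964) = -2 + 16964 = 16962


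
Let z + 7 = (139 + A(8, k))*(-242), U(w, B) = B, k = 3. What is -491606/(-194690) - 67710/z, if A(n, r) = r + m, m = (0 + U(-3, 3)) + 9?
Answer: 210047157/48380465 ≈ 4.3416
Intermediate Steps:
m = 12 (m = (0 + 3) + 9 = 3 + 9 = 12)
A(n, r) = 12 + r (A(n, r) = r + 12 = 12 + r)
z = -37275 (z = -7 + (139 + (12 + 3))*(-242) = -7 + (139 + 15)*(-242) = -7 + 154*(-242) = -7 - 37268 = -37275)
-491606/(-194690) - 67710/z = -491606/(-194690) - 67710/(-37275) = -491606*(-1/194690) - 67710*(-1/37275) = 245803/97345 + 4514/2485 = 210047157/48380465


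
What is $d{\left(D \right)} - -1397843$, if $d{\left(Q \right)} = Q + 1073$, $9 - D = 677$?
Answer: $1398248$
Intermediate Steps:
$D = -668$ ($D = 9 - 677 = -668$)
$d{\left(Q \right)} = 1073 + Q$
$d{\left(D \right)} - -1397843 = \left(1073 - 668\right) - -1397843 = 405 + 1397843 = 1398248$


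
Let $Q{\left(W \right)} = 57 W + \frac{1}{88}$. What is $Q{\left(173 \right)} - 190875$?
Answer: $- \frac{15929231}{88} \approx -1.8101 \cdot 10^{5}$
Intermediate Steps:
$Q{\left(W \right)} = \frac{1}{88} + 57 W$ ($Q{\left(W \right)} = 57 W + \frac{1}{88} = \frac{1}{88} + 57 W$)
$Q{\left(173 \right)} - 190875 = \left(\frac{1}{88} + 57 \cdot 173\right) - 190875 = \left(\frac{1}{88} + 9861\right) - 190875 = \frac{867769}{88} - 190875 = - \frac{15929231}{88}$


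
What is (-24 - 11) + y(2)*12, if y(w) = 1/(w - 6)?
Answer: -38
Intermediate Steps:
y(w) = 1/(-6 + w)
(-24 - 11) + y(2)*12 = (-24 - 11) + 12/(-6 + 2) = -35 + 12/(-4) = -35 - 1/4*12 = -35 - 3 = -38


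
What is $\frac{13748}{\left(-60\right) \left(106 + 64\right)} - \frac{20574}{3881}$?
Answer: $- \frac{65802697}{9896550} \approx -6.6491$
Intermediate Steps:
$\frac{13748}{\left(-60\right) \left(106 + 64\right)} - \frac{20574}{3881} = \frac{13748}{\left(-60\right) 170} - \frac{20574}{3881} = \frac{13748}{-10200} - \frac{20574}{3881} = 13748 \left(- \frac{1}{10200}\right) - \frac{20574}{3881} = - \frac{3437}{2550} - \frac{20574}{3881} = - \frac{65802697}{9896550}$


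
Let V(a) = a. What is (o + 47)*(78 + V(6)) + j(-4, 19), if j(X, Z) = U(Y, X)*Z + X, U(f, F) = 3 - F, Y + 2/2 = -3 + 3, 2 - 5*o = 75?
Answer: 14253/5 ≈ 2850.6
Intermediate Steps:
o = -73/5 (o = 2/5 - 1/5*75 = 2/5 - 15 = -73/5 ≈ -14.600)
Y = -1 (Y = -1 + (-3 + 3) = -1 + 0 = -1)
j(X, Z) = X + Z*(3 - X) (j(X, Z) = (3 - X)*Z + X = Z*(3 - X) + X = X + Z*(3 - X))
(o + 47)*(78 + V(6)) + j(-4, 19) = (-73/5 + 47)*(78 + 6) + (-4 - 1*19*(-3 - 4)) = (162/5)*84 + (-4 - 1*19*(-7)) = 13608/5 + (-4 + 133) = 13608/5 + 129 = 14253/5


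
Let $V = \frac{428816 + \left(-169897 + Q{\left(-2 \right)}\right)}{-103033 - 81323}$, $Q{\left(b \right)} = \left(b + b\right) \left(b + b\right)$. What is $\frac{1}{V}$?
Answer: $- \frac{184356}{258935} \approx -0.71198$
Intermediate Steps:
$Q{\left(b \right)} = 4 b^{2}$ ($Q{\left(b \right)} = 2 b 2 b = 4 b^{2}$)
$V = - \frac{258935}{184356}$ ($V = \frac{428816 - \left(169897 - 4 \left(-2\right)^{2}\right)}{-103033 - 81323} = \frac{428816 + \left(-169897 + 4 \cdot 4\right)}{-184356} = \left(428816 + \left(-169897 + 16\right)\right) \left(- \frac{1}{184356}\right) = \left(428816 - 169881\right) \left(- \frac{1}{184356}\right) = 258935 \left(- \frac{1}{184356}\right) = - \frac{258935}{184356} \approx -1.4045$)
$\frac{1}{V} = \frac{1}{- \frac{258935}{184356}} = - \frac{184356}{258935}$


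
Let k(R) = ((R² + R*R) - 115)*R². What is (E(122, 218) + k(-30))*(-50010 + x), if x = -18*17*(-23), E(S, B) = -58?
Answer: -65164545624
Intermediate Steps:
x = 7038 (x = -306*(-23) = 7038)
k(R) = R²*(-115 + 2*R²) (k(R) = ((R² + R²) - 115)*R² = (2*R² - 115)*R² = (-115 + 2*R²)*R² = R²*(-115 + 2*R²))
(E(122, 218) + k(-30))*(-50010 + x) = (-58 + (-30)²*(-115 + 2*(-30)²))*(-50010 + 7038) = (-58 + 900*(-115 + 2*900))*(-42972) = (-58 + 900*(-115 + 1800))*(-42972) = (-58 + 900*1685)*(-42972) = (-58 + 1516500)*(-42972) = 1516442*(-42972) = -65164545624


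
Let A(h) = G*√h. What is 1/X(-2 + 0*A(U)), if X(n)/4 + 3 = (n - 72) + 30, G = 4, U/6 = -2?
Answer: -1/188 ≈ -0.0053191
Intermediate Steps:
U = -12 (U = 6*(-2) = -12)
A(h) = 4*√h
X(n) = -180 + 4*n (X(n) = -12 + 4*((n - 72) + 30) = -12 + 4*((-72 + n) + 30) = -12 + 4*(-42 + n) = -12 + (-168 + 4*n) = -180 + 4*n)
1/X(-2 + 0*A(U)) = 1/(-180 + 4*(-2 + 0*(4*√(-12)))) = 1/(-180 + 4*(-2 + 0*(4*(2*I*√3)))) = 1/(-180 + 4*(-2 + 0*(8*I*√3))) = 1/(-180 + 4*(-2 + 0)) = 1/(-180 + 4*(-2)) = 1/(-180 - 8) = 1/(-188) = -1/188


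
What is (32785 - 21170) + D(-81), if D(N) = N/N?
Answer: 11616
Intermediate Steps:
D(N) = 1
(32785 - 21170) + D(-81) = (32785 - 21170) + 1 = 11615 + 1 = 11616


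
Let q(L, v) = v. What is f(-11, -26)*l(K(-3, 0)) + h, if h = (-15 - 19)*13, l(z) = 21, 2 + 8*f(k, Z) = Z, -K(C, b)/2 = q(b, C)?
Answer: -1031/2 ≈ -515.50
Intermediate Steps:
K(C, b) = -2*C
f(k, Z) = -1/4 + Z/8
h = -442 (h = -34*13 = -442)
f(-11, -26)*l(K(-3, 0)) + h = (-1/4 + (1/8)*(-26))*21 - 442 = (-1/4 - 13/4)*21 - 442 = -7/2*21 - 442 = -147/2 - 442 = -1031/2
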